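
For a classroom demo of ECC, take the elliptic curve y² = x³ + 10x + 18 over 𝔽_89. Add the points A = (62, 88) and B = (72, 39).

(62, 88) + (72, 39). λ = (39 - 88)/(72 - 62) ≡ 40/10 mod 89. 10⁻¹ ≡ 9 (mod 89) since 10·9 = 90 ≡ 1, so λ ≡ 4.
  x = λ² - 62 - 72 = 16 - 134 ≡ 60; y = λ·(62 - 60) - 88 ≡ 9. → (60, 9)

(60, 9)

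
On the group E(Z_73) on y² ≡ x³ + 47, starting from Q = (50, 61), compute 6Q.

Double-and-add on 6 = (110)₂. Start with Q = (50, 61) for the leading 1-bit.
double: tangent at (50, 61): λ = (3·50² + 0)/(2·61) ≡ 54/49. 49⁻¹ ≡ 3 (mod 73) since 49·3 = 147 ≡ 1, so λ ≡ 54·3 ≡ 16.
  x = λ² - 50 - 50 = 256 - 100 ≡ 10; y = λ·(50 - 10) - 61 ≡ 68. → (10, 68)
add Q: (10, 68) + (50, 61). λ = (61 - 68)/(50 - 10) ≡ 66/40 mod 73. 40⁻¹ ≡ 42 (mod 73) since 40·42 = 1680 ≡ 1, so λ ≡ 71.
  x = λ² - 10 - 50 = 5041 - 60 ≡ 17; y = λ·(10 - 17) - 68 ≡ 19. → (17, 19)
double: tangent at (17, 19): λ = (3·17² + 0)/(2·19) ≡ 64/38. 38⁻¹ ≡ 25 (mod 73), so λ ≡ 64·25 ≡ 67.
  x = λ² - 17 - 17 = 4489 - 34 ≡ 2; y = λ·(17 - 2) - 19 ≡ 37. → (2, 37)

(2, 37)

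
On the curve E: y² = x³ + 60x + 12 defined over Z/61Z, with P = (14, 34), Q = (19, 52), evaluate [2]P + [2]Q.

(14, 34)

First 2P:
Repeated addition: build up to 2P.
2P: tangent at (14, 34): λ = (3·14² + 60)/(2·34) ≡ 38/7. 7⁻¹ ≡ 35 (mod 61), so λ ≡ 38·35 ≡ 49.
  x = λ² - 14 - 14 = 2401 - 28 ≡ 55; y = λ·(14 - 55) - 34 ≡ 31. → (55, 31)
2P = (55, 31).
Next 2Q:
Repeated addition: build up to 2Q.
2Q: tangent at (19, 52): λ = (3·19² + 60)/(2·52) ≡ 45/43. 43⁻¹ ≡ 44 (mod 61) since 43·44 = 1892 ≡ 1, so λ ≡ 45·44 ≡ 28.
  x = λ² - 19 - 19 = 784 - 38 ≡ 14; y = λ·(19 - 14) - 52 ≡ 27. → (14, 27)
2Q = (14, 27).
Finally 2P + 2Q:
(55, 31) + (14, 27). λ = (27 - 31)/(14 - 55) ≡ 57/20 mod 61. 20⁻¹ ≡ 58 (mod 61) since 20·58 = 1160 ≡ 1, so λ ≡ 12.
  x = λ² - 55 - 14 = 144 - 69 ≡ 14; y = λ·(55 - 14) - 31 ≡ 34. → (14, 34)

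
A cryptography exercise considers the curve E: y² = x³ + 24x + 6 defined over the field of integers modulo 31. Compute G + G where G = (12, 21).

(11, 12)

tangent at (12, 21): λ = (3·12² + 24)/(2·21) ≡ 22/11. 11⁻¹ ≡ 17 (mod 31) since 11·17 = 187 ≡ 1, so λ ≡ 22·17 ≡ 2.
  x = λ² - 12 - 12 = 4 - 24 ≡ 11; y = λ·(12 - 11) - 21 ≡ 12. → (11, 12)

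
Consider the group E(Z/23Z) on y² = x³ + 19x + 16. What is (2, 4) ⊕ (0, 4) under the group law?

(2, 4) + (0, 4). λ = (4 - 4)/(0 - 2) ≡ 0/21 mod 23. 21⁻¹ ≡ 11 (mod 23), so λ ≡ 0.
  x = λ² - 2 - 0 = 0 - 2 ≡ 21; y = λ·(2 - 21) - 4 ≡ 19. → (21, 19)

(21, 19)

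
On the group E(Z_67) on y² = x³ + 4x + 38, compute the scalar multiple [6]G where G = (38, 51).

Double-and-add on 6 = (110)₂. Start with G = (38, 51) for the leading 1-bit.
double: tangent at (38, 51): λ = (3·38² + 4)/(2·51) ≡ 48/35. 35⁻¹ ≡ 23 (mod 67), so λ ≡ 48·23 ≡ 32.
  x = λ² - 38 - 38 = 1024 - 76 ≡ 10; y = λ·(38 - 10) - 51 ≡ 41. → (10, 41)
add G: (10, 41) + (38, 51). λ = (51 - 41)/(38 - 10) ≡ 10/28 mod 67. 28⁻¹ ≡ 12 (mod 67) since 28·12 = 336 ≡ 1, so λ ≡ 53.
  x = λ² - 10 - 38 = 2809 - 48 ≡ 14; y = λ·(10 - 14) - 41 ≡ 15. → (14, 15)
double: tangent at (14, 15): λ = (3·14² + 4)/(2·15) ≡ 56/30. 30⁻¹ ≡ 38 (mod 67) since 30·38 = 1140 ≡ 1, so λ ≡ 56·38 ≡ 51.
  x = λ² - 14 - 14 = 2601 - 28 ≡ 27; y = λ·(14 - 27) - 15 ≡ 59. → (27, 59)

(27, 59)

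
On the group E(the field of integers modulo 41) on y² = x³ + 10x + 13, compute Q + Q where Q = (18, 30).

tangent at (18, 30): λ = (3·18² + 10)/(2·30) ≡ 39/19. 19⁻¹ ≡ 13 (mod 41), so λ ≡ 39·13 ≡ 15.
  x = λ² - 18 - 18 = 225 - 36 ≡ 25; y = λ·(18 - 25) - 30 ≡ 29. → (25, 29)

(25, 29)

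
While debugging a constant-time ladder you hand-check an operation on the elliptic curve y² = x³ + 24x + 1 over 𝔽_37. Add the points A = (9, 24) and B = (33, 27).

(6, 18)

(9, 24) + (33, 27). λ = (27 - 24)/(33 - 9) ≡ 3/24 mod 37. 24⁻¹ ≡ 17 (mod 37) since 24·17 = 408 ≡ 1, so λ ≡ 14.
  x = λ² - 9 - 33 = 196 - 42 ≡ 6; y = λ·(9 - 6) - 24 ≡ 18. → (6, 18)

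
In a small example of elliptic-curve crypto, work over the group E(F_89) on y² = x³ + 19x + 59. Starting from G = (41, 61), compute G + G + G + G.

(47, 72)

Double-and-add on 4 = (100)₂. Start with G = (41, 61) for the leading 1-bit.
double: tangent at (41, 61): λ = (3·41² + 19)/(2·61) ≡ 78/33. 33⁻¹ ≡ 27 (mod 89) since 33·27 = 891 ≡ 1, so λ ≡ 78·27 ≡ 59.
  x = λ² - 41 - 41 = 3481 - 82 ≡ 17; y = λ·(41 - 17) - 61 ≡ 20. → (17, 20)
double: tangent at (17, 20): λ = (3·17² + 19)/(2·20) ≡ 85/40. 40⁻¹ ≡ 69 (mod 89), so λ ≡ 85·69 ≡ 80.
  x = λ² - 17 - 17 = 6400 - 34 ≡ 47; y = λ·(17 - 47) - 20 ≡ 72. → (47, 72)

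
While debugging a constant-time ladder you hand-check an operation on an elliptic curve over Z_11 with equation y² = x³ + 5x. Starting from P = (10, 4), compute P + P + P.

Repeated addition: build up to 3P.
2P: tangent at (10, 4): λ = (3·10² + 5)/(2·4) ≡ 8/8. 8⁻¹ ≡ 7 (mod 11) since 8·7 = 56 ≡ 1, so λ ≡ 8·7 ≡ 1.
  x = λ² - 10 - 10 = 1 - 20 ≡ 3; y = λ·(10 - 3) - 4 ≡ 3. → (3, 3)
3P: (3, 3) + (10, 4). λ = (4 - 3)/(10 - 3) ≡ 1/7 mod 11. 7⁻¹ ≡ 8 (mod 11) since 7·8 = 56 ≡ 1, so λ ≡ 8.
  x = λ² - 3 - 10 = 64 - 13 ≡ 7; y = λ·(3 - 7) - 3 ≡ 9. → (7, 9)

(7, 9)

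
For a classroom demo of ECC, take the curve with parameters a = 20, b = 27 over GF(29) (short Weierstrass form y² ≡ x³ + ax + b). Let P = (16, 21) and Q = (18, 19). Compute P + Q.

(25, 17)

(16, 21) + (18, 19). λ = (19 - 21)/(18 - 16) ≡ 27/2 mod 29. 2⁻¹ ≡ 15 (mod 29) since 2·15 = 30 ≡ 1, so λ ≡ 28.
  x = λ² - 16 - 18 = 784 - 34 ≡ 25; y = λ·(16 - 25) - 21 ≡ 17. → (25, 17)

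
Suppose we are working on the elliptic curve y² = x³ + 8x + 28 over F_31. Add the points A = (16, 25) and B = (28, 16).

(5, 21)

(16, 25) + (28, 16). λ = (16 - 25)/(28 - 16) ≡ 22/12 mod 31. 12⁻¹ ≡ 13 (mod 31), so λ ≡ 7.
  x = λ² - 16 - 28 = 49 - 44 ≡ 5; y = λ·(16 - 5) - 25 ≡ 21. → (5, 21)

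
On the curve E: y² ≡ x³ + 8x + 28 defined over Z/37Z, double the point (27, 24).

tangent at (27, 24): λ = (3·27² + 8)/(2·24) ≡ 12/11. 11⁻¹ ≡ 27 (mod 37), so λ ≡ 12·27 ≡ 28.
  x = λ² - 27 - 27 = 784 - 54 ≡ 27; y = λ·(27 - 27) - 24 ≡ 13. → (27, 13)

(27, 13)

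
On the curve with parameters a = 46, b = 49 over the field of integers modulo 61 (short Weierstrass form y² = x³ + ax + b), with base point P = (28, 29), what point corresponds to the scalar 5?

Double-and-add on 5 = (101)₂. Start with P = (28, 29) for the leading 1-bit.
double: tangent at (28, 29): λ = (3·28² + 46)/(2·29) ≡ 19/58. 58⁻¹ ≡ 20 (mod 61), so λ ≡ 19·20 ≡ 14.
  x = λ² - 28 - 28 = 196 - 56 ≡ 18; y = λ·(28 - 18) - 29 ≡ 50. → (18, 50)
double: tangent at (18, 50): λ = (3·18² + 46)/(2·50) ≡ 42/39. 39⁻¹ ≡ 36 (mod 61) since 39·36 = 1404 ≡ 1, so λ ≡ 42·36 ≡ 48.
  x = λ² - 18 - 18 = 2304 - 36 ≡ 11; y = λ·(18 - 11) - 50 ≡ 42. → (11, 42)
add P: (11, 42) + (28, 29). λ = (29 - 42)/(28 - 11) ≡ 48/17 mod 61. 17⁻¹ ≡ 18 (mod 61), so λ ≡ 10.
  x = λ² - 11 - 28 = 100 - 39 ≡ 0; y = λ·(11 - 0) - 42 ≡ 7. → (0, 7)

(0, 7)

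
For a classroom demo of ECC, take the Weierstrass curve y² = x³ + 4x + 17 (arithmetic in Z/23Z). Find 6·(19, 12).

(11, 9)

Write G = (19, 12).
Double-and-add on 6 = (110)₂. Start with G = (19, 12) for the leading 1-bit.
double: tangent at (19, 12): λ = (3·19² + 4)/(2·12) ≡ 6/1. 1⁻¹ ≡ 1 (mod 23) since 1·1 = 1 ≡ 1, so λ ≡ 6·1 ≡ 6.
  x = λ² - 19 - 19 = 36 - 38 ≡ 21; y = λ·(19 - 21) - 12 ≡ 22. → (21, 22)
add G: (21, 22) + (19, 12). λ = (12 - 22)/(19 - 21) ≡ 13/21 mod 23. 21⁻¹ ≡ 11 (mod 23), so λ ≡ 5.
  x = λ² - 21 - 19 = 25 - 40 ≡ 8; y = λ·(21 - 8) - 22 ≡ 20. → (8, 20)
double: tangent at (8, 20): λ = (3·8² + 4)/(2·20) ≡ 12/17. 17⁻¹ ≡ 19 (mod 23) since 17·19 = 323 ≡ 1, so λ ≡ 12·19 ≡ 21.
  x = λ² - 8 - 8 = 441 - 16 ≡ 11; y = λ·(8 - 11) - 20 ≡ 9. → (11, 9)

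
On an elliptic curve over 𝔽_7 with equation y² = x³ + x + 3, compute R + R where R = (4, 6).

tangent at (4, 6): λ = (3·4² + 1)/(2·6) ≡ 0/5. 5⁻¹ ≡ 3 (mod 7) since 5·3 = 15 ≡ 1, so λ ≡ 0·3 ≡ 0.
  x = λ² - 4 - 4 = 0 - 8 ≡ 6; y = λ·(4 - 6) - 6 ≡ 1. → (6, 1)

(6, 1)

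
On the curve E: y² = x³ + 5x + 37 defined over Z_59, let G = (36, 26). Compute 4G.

Double-and-add on 4 = (100)₂. Start with G = (36, 26) for the leading 1-bit.
double: tangent at (36, 26): λ = (3·36² + 5)/(2·26) ≡ 58/52. 52⁻¹ ≡ 42 (mod 59), so λ ≡ 58·42 ≡ 17.
  x = λ² - 36 - 36 = 289 - 72 ≡ 40; y = λ·(36 - 40) - 26 ≡ 24. → (40, 24)
double: tangent at (40, 24): λ = (3·40² + 5)/(2·24) ≡ 26/48. 48⁻¹ ≡ 16 (mod 59), so λ ≡ 26·16 ≡ 3.
  x = λ² - 40 - 40 = 9 - 80 ≡ 47; y = λ·(40 - 47) - 24 ≡ 14. → (47, 14)

(47, 14)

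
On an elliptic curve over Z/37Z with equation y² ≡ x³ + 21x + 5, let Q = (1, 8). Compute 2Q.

tangent at (1, 8): λ = (3·1² + 21)/(2·8) ≡ 24/16. 16⁻¹ ≡ 7 (mod 37) since 16·7 = 112 ≡ 1, so λ ≡ 24·7 ≡ 20.
  x = λ² - 1 - 1 = 400 - 2 ≡ 28; y = λ·(1 - 28) - 8 ≡ 7. → (28, 7)

(28, 7)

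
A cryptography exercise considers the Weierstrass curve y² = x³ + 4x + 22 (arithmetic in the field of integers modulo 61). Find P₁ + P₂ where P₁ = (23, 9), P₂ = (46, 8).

(56, 11)

(23, 9) + (46, 8). λ = (8 - 9)/(46 - 23) ≡ 60/23 mod 61. 23⁻¹ ≡ 8 (mod 61), so λ ≡ 53.
  x = λ² - 23 - 46 = 2809 - 69 ≡ 56; y = λ·(23 - 56) - 9 ≡ 11. → (56, 11)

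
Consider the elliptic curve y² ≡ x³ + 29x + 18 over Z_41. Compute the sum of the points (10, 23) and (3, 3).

(37, 17)

(10, 23) + (3, 3). λ = (3 - 23)/(3 - 10) ≡ 21/34 mod 41. 34⁻¹ ≡ 35 (mod 41) since 34·35 = 1190 ≡ 1, so λ ≡ 38.
  x = λ² - 10 - 3 = 1444 - 13 ≡ 37; y = λ·(10 - 37) - 23 ≡ 17. → (37, 17)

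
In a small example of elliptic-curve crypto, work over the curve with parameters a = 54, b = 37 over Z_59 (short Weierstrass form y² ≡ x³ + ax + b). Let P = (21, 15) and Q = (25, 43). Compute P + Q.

(3, 52)

(21, 15) + (25, 43). λ = (43 - 15)/(25 - 21) ≡ 28/4 mod 59. 4⁻¹ ≡ 15 (mod 59) since 4·15 = 60 ≡ 1, so λ ≡ 7.
  x = λ² - 21 - 25 = 49 - 46 ≡ 3; y = λ·(21 - 3) - 15 ≡ 52. → (3, 52)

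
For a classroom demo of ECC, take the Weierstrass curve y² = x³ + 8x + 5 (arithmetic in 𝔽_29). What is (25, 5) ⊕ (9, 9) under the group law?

(25, 5) + (9, 9). λ = (9 - 5)/(9 - 25) ≡ 4/13 mod 29. 13⁻¹ ≡ 9 (mod 29), so λ ≡ 7.
  x = λ² - 25 - 9 = 49 - 34 ≡ 15; y = λ·(25 - 15) - 5 ≡ 7. → (15, 7)

(15, 7)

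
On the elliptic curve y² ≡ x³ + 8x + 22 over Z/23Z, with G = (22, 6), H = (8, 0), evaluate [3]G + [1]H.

First 3G:
Repeated addition: build up to 3G.
2G: tangent at (22, 6): λ = (3·22² + 8)/(2·6) ≡ 11/12. 12⁻¹ ≡ 2 (mod 23) since 12·2 = 24 ≡ 1, so λ ≡ 11·2 ≡ 22.
  x = λ² - 22 - 22 = 484 - 44 ≡ 3; y = λ·(22 - 3) - 6 ≡ 21. → (3, 21)
3G: (3, 21) + (22, 6). λ = (6 - 21)/(22 - 3) ≡ 8/19 mod 23. 19⁻¹ ≡ 17 (mod 23), so λ ≡ 21.
  x = λ² - 3 - 22 = 441 - 25 ≡ 2; y = λ·(3 - 2) - 21 ≡ 0. → (2, 0)
3G = (2, 0).
Finally 3G + H:
(2, 0) + (8, 0). λ = (0 - 0)/(8 - 2) ≡ 0/6 mod 23. 6⁻¹ ≡ 4 (mod 23), so λ ≡ 0.
  x = λ² - 2 - 8 = 0 - 10 ≡ 13; y = λ·(2 - 13) - 0 ≡ 0. → (13, 0)

(13, 0)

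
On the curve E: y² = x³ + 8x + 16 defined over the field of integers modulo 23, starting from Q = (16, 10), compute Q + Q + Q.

(18, 14)

Repeated addition: build up to 3Q.
2Q: tangent at (16, 10): λ = (3·16² + 8)/(2·10) ≡ 17/20. 20⁻¹ ≡ 15 (mod 23) since 20·15 = 300 ≡ 1, so λ ≡ 17·15 ≡ 2.
  x = λ² - 16 - 16 = 4 - 32 ≡ 18; y = λ·(16 - 18) - 10 ≡ 9. → (18, 9)
3Q: (18, 9) + (16, 10). λ = (10 - 9)/(16 - 18) ≡ 1/21 mod 23. 21⁻¹ ≡ 11 (mod 23), so λ ≡ 11.
  x = λ² - 18 - 16 = 121 - 34 ≡ 18; y = λ·(18 - 18) - 9 ≡ 14. → (18, 14)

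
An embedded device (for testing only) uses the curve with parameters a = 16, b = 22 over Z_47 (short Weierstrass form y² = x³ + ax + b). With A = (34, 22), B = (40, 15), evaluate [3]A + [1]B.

First 3A:
Repeated addition: build up to 3A.
2A: tangent at (34, 22): λ = (3·34² + 16)/(2·22) ≡ 6/44. 44⁻¹ ≡ 31 (mod 47), so λ ≡ 6·31 ≡ 45.
  x = λ² - 34 - 34 = 2025 - 68 ≡ 30; y = λ·(34 - 30) - 22 ≡ 17. → (30, 17)
3A: (30, 17) + (34, 22). λ = (22 - 17)/(34 - 30) ≡ 5/4 mod 47. 4⁻¹ ≡ 12 (mod 47), so λ ≡ 13.
  x = λ² - 30 - 34 = 169 - 64 ≡ 11; y = λ·(30 - 11) - 17 ≡ 42. → (11, 42)
3A = (11, 42).
Finally 3A + B:
(11, 42) + (40, 15). λ = (15 - 42)/(40 - 11) ≡ 20/29 mod 47. 29⁻¹ ≡ 13 (mod 47), so λ ≡ 25.
  x = λ² - 11 - 40 = 625 - 51 ≡ 10; y = λ·(11 - 10) - 42 ≡ 30. → (10, 30)

(10, 30)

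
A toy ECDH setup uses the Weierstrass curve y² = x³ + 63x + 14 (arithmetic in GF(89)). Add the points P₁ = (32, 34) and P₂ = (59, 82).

(32, 34) + (59, 82). λ = (82 - 34)/(59 - 32) ≡ 48/27 mod 89. 27⁻¹ ≡ 33 (mod 89) since 27·33 = 891 ≡ 1, so λ ≡ 71.
  x = λ² - 32 - 59 = 5041 - 91 ≡ 55; y = λ·(32 - 55) - 34 ≡ 24. → (55, 24)

(55, 24)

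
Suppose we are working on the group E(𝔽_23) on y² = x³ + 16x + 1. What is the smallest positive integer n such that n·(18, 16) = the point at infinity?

2P: tangent at (18, 16): λ = (3·18² + 16)/(2·16) ≡ 22/9. 9⁻¹ ≡ 18 (mod 23), so λ ≡ 22·18 ≡ 5.
  x = λ² - 18 - 18 = 25 - 36 ≡ 12; y = λ·(18 - 12) - 16 ≡ 14. → (12, 14)
3P: (12, 14) + (18, 16). λ = (16 - 14)/(18 - 12) ≡ 2/6 mod 23. 6⁻¹ ≡ 4 (mod 23) since 6·4 = 24 ≡ 1, so λ ≡ 8.
  x = λ² - 12 - 18 = 64 - 30 ≡ 11; y = λ·(12 - 11) - 14 ≡ 17. → (11, 17)
4P: (11, 17) + (18, 16). λ = (16 - 17)/(18 - 11) ≡ 22/7 mod 23. 7⁻¹ ≡ 10 (mod 23), so λ ≡ 13.
  x = λ² - 11 - 18 = 169 - 29 ≡ 2; y = λ·(11 - 2) - 17 ≡ 8. → (2, 8)
5P: (2, 8) + (18, 16). λ = (16 - 8)/(18 - 2) ≡ 8/16 mod 23. 16⁻¹ ≡ 13 (mod 23), so λ ≡ 12.
  x = λ² - 2 - 18 = 144 - 20 ≡ 9; y = λ·(2 - 9) - 8 ≡ 0. → (9, 0)
6P: (9, 0) + (18, 16). λ = (16 - 0)/(18 - 9) ≡ 16/9 mod 23. 9⁻¹ ≡ 18 (mod 23) since 9·18 = 162 ≡ 1, so λ ≡ 12.
  x = λ² - 9 - 18 = 144 - 27 ≡ 2; y = λ·(9 - 2) - 0 ≡ 15. → (2, 15)
7P: (2, 15) + (18, 16). λ = (16 - 15)/(18 - 2) ≡ 1/16 mod 23. 16⁻¹ ≡ 13 (mod 23), so λ ≡ 13.
  x = λ² - 2 - 18 = 169 - 20 ≡ 11; y = λ·(2 - 11) - 15 ≡ 6. → (11, 6)
8P: (11, 6) + (18, 16). λ = (16 - 6)/(18 - 11) ≡ 10/7 mod 23. 7⁻¹ ≡ 10 (mod 23) since 7·10 = 70 ≡ 1, so λ ≡ 8.
  x = λ² - 11 - 18 = 64 - 29 ≡ 12; y = λ·(11 - 12) - 6 ≡ 9. → (12, 9)
9P: (12, 9) + (18, 16). λ = (16 - 9)/(18 - 12) ≡ 7/6 mod 23. 6⁻¹ ≡ 4 (mod 23), so λ ≡ 5.
  x = λ² - 12 - 18 = 25 - 30 ≡ 18; y = λ·(12 - 18) - 9 ≡ 7. → (18, 7)
10P: (18, 7) + (18, 16): same x and y₁ ≡ -y₂, so the sum is the point at infinity.
10P = the point at infinity, so the order is 10.

10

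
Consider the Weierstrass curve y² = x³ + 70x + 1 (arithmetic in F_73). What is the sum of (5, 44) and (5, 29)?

O

The two points share x = 5 and their y-coordinates satisfy 44 + 29 ≡ 0 (mod 73), so they are inverses. Their sum is O.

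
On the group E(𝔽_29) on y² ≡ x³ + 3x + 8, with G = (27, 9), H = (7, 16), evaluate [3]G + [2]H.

(8, 15)

First 3G:
Repeated addition: build up to 3G.
2G: tangent at (27, 9): λ = (3·27² + 3)/(2·9) ≡ 15/18. 18⁻¹ ≡ 21 (mod 29), so λ ≡ 15·21 ≡ 25.
  x = λ² - 27 - 27 = 625 - 54 ≡ 20; y = λ·(27 - 20) - 9 ≡ 21. → (20, 21)
3G: (20, 21) + (27, 9). λ = (9 - 21)/(27 - 20) ≡ 17/7 mod 29. 7⁻¹ ≡ 25 (mod 29) since 7·25 = 175 ≡ 1, so λ ≡ 19.
  x = λ² - 20 - 27 = 361 - 47 ≡ 24; y = λ·(20 - 24) - 21 ≡ 19. → (24, 19)
3G = (24, 19).
Next 2H:
Repeated addition: build up to 2H.
2H: tangent at (7, 16): λ = (3·7² + 3)/(2·16) ≡ 5/3. 3⁻¹ ≡ 10 (mod 29), so λ ≡ 5·10 ≡ 21.
  x = λ² - 7 - 7 = 441 - 14 ≡ 21; y = λ·(7 - 21) - 16 ≡ 9. → (21, 9)
2H = (21, 9).
Finally 3G + 2H:
(24, 19) + (21, 9). λ = (9 - 19)/(21 - 24) ≡ 19/26 mod 29. 26⁻¹ ≡ 19 (mod 29) since 26·19 = 494 ≡ 1, so λ ≡ 13.
  x = λ² - 24 - 21 = 169 - 45 ≡ 8; y = λ·(24 - 8) - 19 ≡ 15. → (8, 15)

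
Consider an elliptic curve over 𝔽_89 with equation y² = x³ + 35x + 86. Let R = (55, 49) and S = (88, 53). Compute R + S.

(55, 49) + (88, 53). λ = (53 - 49)/(88 - 55) ≡ 4/33 mod 89. 33⁻¹ ≡ 27 (mod 89), so λ ≡ 19.
  x = λ² - 55 - 88 = 361 - 143 ≡ 40; y = λ·(55 - 40) - 49 ≡ 58. → (40, 58)

(40, 58)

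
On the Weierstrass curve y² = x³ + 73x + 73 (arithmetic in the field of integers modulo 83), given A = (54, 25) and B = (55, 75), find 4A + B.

First 4A:
Repeated addition: build up to 4A.
2A: tangent at (54, 25): λ = (3·54² + 73)/(2·25) ≡ 23/50. 50⁻¹ ≡ 5 (mod 83) since 50·5 = 250 ≡ 1, so λ ≡ 23·5 ≡ 32.
  x = λ² - 54 - 54 = 1024 - 108 ≡ 3; y = λ·(54 - 3) - 25 ≡ 30. → (3, 30)
3A: (3, 30) + (54, 25). λ = (25 - 30)/(54 - 3) ≡ 78/51 mod 83. 51⁻¹ ≡ 70 (mod 83), so λ ≡ 65.
  x = λ² - 3 - 54 = 4225 - 57 ≡ 18; y = λ·(3 - 18) - 30 ≡ 74. → (18, 74)
4A: (18, 74) + (54, 25). λ = (25 - 74)/(54 - 18) ≡ 34/36 mod 83. 36⁻¹ ≡ 30 (mod 83) since 36·30 = 1080 ≡ 1, so λ ≡ 24.
  x = λ² - 18 - 54 = 576 - 72 ≡ 6; y = λ·(18 - 6) - 74 ≡ 48. → (6, 48)
4A = (6, 48).
Finally 4A + B:
(6, 48) + (55, 75). λ = (75 - 48)/(55 - 6) ≡ 27/49 mod 83. 49⁻¹ ≡ 61 (mod 83) since 49·61 = 2989 ≡ 1, so λ ≡ 70.
  x = λ² - 6 - 55 = 4900 - 61 ≡ 25; y = λ·(6 - 25) - 48 ≡ 33. → (25, 33)

(25, 33)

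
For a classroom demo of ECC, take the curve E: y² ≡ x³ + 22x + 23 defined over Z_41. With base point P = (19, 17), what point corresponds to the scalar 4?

(32, 30)

Repeated addition: build up to 4P.
2P: tangent at (19, 17): λ = (3·19² + 22)/(2·17) ≡ 39/34. 34⁻¹ ≡ 35 (mod 41) since 34·35 = 1190 ≡ 1, so λ ≡ 39·35 ≡ 12.
  x = λ² - 19 - 19 = 144 - 38 ≡ 24; y = λ·(19 - 24) - 17 ≡ 5. → (24, 5)
3P: (24, 5) + (19, 17). λ = (17 - 5)/(19 - 24) ≡ 12/36 mod 41. 36⁻¹ ≡ 8 (mod 41), so λ ≡ 14.
  x = λ² - 24 - 19 = 196 - 43 ≡ 30; y = λ·(24 - 30) - 5 ≡ 34. → (30, 34)
4P: (30, 34) + (19, 17). λ = (17 - 34)/(19 - 30) ≡ 24/30 mod 41. 30⁻¹ ≡ 26 (mod 41), so λ ≡ 9.
  x = λ² - 30 - 19 = 81 - 49 ≡ 32; y = λ·(30 - 32) - 34 ≡ 30. → (32, 30)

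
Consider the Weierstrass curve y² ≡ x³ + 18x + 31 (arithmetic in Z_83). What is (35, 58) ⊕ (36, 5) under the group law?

(35, 58) + (36, 5). λ = (5 - 58)/(36 - 35) ≡ 30/1 mod 83. 1⁻¹ ≡ 1 (mod 83) since 1·1 = 1 ≡ 1, so λ ≡ 30.
  x = λ² - 35 - 36 = 900 - 71 ≡ 82; y = λ·(35 - 82) - 58 ≡ 26. → (82, 26)

(82, 26)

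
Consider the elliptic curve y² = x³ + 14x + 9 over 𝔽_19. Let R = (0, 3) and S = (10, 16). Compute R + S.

(0, 3) + (10, 16). λ = (16 - 3)/(10 - 0) ≡ 13/10 mod 19. 10⁻¹ ≡ 2 (mod 19), so λ ≡ 7.
  x = λ² - 0 - 10 = 49 - 10 ≡ 1; y = λ·(0 - 1) - 3 ≡ 9. → (1, 9)

(1, 9)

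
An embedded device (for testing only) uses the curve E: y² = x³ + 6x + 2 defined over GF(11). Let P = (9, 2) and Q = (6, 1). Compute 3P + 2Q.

First 3P:
Repeated addition: build up to 3P.
2P: tangent at (9, 2): λ = (3·9² + 6)/(2·2) ≡ 7/4. 4⁻¹ ≡ 3 (mod 11), so λ ≡ 7·3 ≡ 10.
  x = λ² - 9 - 9 = 100 - 18 ≡ 5; y = λ·(9 - 5) - 2 ≡ 5. → (5, 5)
3P: (5, 5) + (9, 2). λ = (2 - 5)/(9 - 5) ≡ 8/4 mod 11. 4⁻¹ ≡ 3 (mod 11), so λ ≡ 2.
  x = λ² - 5 - 9 = 4 - 14 ≡ 1; y = λ·(5 - 1) - 5 ≡ 3. → (1, 3)
3P = (1, 3).
Next 2Q:
Repeated addition: build up to 2Q.
2Q: tangent at (6, 1): λ = (3·6² + 6)/(2·1) ≡ 4/2. 2⁻¹ ≡ 6 (mod 11), so λ ≡ 4·6 ≡ 2.
  x = λ² - 6 - 6 = 4 - 12 ≡ 3; y = λ·(6 - 3) - 1 ≡ 5. → (3, 5)
2Q = (3, 5).
Finally 3P + 2Q:
(1, 3) + (3, 5). λ = (5 - 3)/(3 - 1) ≡ 2/2 mod 11. 2⁻¹ ≡ 6 (mod 11), so λ ≡ 1.
  x = λ² - 1 - 3 = 1 - 4 ≡ 8; y = λ·(1 - 8) - 3 ≡ 1. → (8, 1)

(8, 1)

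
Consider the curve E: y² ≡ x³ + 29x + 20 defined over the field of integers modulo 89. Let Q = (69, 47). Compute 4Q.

(73, 34)

Double-and-add on 4 = (100)₂. Start with Q = (69, 47) for the leading 1-bit.
double: tangent at (69, 47): λ = (3·69² + 29)/(2·47) ≡ 72/5. 5⁻¹ ≡ 18 (mod 89), so λ ≡ 72·18 ≡ 50.
  x = λ² - 69 - 69 = 2500 - 138 ≡ 48; y = λ·(69 - 48) - 47 ≡ 24. → (48, 24)
double: tangent at (48, 24): λ = (3·48² + 29)/(2·24) ≡ 88/48. 48⁻¹ ≡ 13 (mod 89) since 48·13 = 624 ≡ 1, so λ ≡ 88·13 ≡ 76.
  x = λ² - 48 - 48 = 5776 - 96 ≡ 73; y = λ·(48 - 73) - 24 ≡ 34. → (73, 34)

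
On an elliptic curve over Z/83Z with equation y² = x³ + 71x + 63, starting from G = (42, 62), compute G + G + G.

(20, 41)

Repeated addition: build up to 3G.
2G: tangent at (42, 62): λ = (3·42² + 71)/(2·62) ≡ 51/41. 41⁻¹ ≡ 81 (mod 83) since 41·81 = 3321 ≡ 1, so λ ≡ 51·81 ≡ 64.
  x = λ² - 42 - 42 = 4096 - 84 ≡ 28; y = λ·(42 - 28) - 62 ≡ 4. → (28, 4)
3G: (28, 4) + (42, 62). λ = (62 - 4)/(42 - 28) ≡ 58/14 mod 83. 14⁻¹ ≡ 6 (mod 83), so λ ≡ 16.
  x = λ² - 28 - 42 = 256 - 70 ≡ 20; y = λ·(28 - 20) - 4 ≡ 41. → (20, 41)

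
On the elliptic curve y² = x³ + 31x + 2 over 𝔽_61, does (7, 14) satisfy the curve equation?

yes

y² = 14² ≡ 13; x³ + 31x + 2 = 562 ≡ 13 (mod 61). 13 = 13.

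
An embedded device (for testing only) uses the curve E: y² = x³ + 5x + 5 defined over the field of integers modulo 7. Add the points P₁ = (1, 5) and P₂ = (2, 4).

(1, 5) + (2, 4). λ = (4 - 5)/(2 - 1) ≡ 6/1 mod 7. 1⁻¹ ≡ 1 (mod 7), so λ ≡ 6.
  x = λ² - 1 - 2 = 36 - 3 ≡ 5; y = λ·(1 - 5) - 5 ≡ 6. → (5, 6)

(5, 6)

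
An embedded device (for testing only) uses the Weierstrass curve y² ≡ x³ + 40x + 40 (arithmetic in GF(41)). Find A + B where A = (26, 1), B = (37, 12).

(26, 1) + (37, 12). λ = (12 - 1)/(37 - 26) ≡ 11/11 mod 41. 11⁻¹ ≡ 15 (mod 41) since 11·15 = 165 ≡ 1, so λ ≡ 1.
  x = λ² - 26 - 37 = 1 - 63 ≡ 20; y = λ·(26 - 20) - 1 ≡ 5. → (20, 5)

(20, 5)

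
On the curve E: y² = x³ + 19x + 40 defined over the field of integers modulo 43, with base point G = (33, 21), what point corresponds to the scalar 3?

(25, 12)

Repeated addition: build up to 3G.
2G: tangent at (33, 21): λ = (3·33² + 19)/(2·21) ≡ 18/42. 42⁻¹ ≡ 42 (mod 43) since 42·42 = 1764 ≡ 1, so λ ≡ 18·42 ≡ 25.
  x = λ² - 33 - 33 = 625 - 66 ≡ 0; y = λ·(33 - 0) - 21 ≡ 30. → (0, 30)
3G: (0, 30) + (33, 21). λ = (21 - 30)/(33 - 0) ≡ 34/33 mod 43. 33⁻¹ ≡ 30 (mod 43) since 33·30 = 990 ≡ 1, so λ ≡ 31.
  x = λ² - 0 - 33 = 961 - 33 ≡ 25; y = λ·(0 - 25) - 30 ≡ 12. → (25, 12)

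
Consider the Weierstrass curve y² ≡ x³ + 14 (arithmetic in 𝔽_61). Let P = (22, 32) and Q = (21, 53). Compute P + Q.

(22, 32) + (21, 53). λ = (53 - 32)/(21 - 22) ≡ 21/60 mod 61. 60⁻¹ ≡ 60 (mod 61), so λ ≡ 40.
  x = λ² - 22 - 21 = 1600 - 43 ≡ 32; y = λ·(22 - 32) - 32 ≡ 56. → (32, 56)

(32, 56)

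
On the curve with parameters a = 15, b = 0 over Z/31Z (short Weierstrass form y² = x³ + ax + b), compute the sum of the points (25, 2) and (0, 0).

(13, 25)

(25, 2) + (0, 0). λ = (0 - 2)/(0 - 25) ≡ 29/6 mod 31. 6⁻¹ ≡ 26 (mod 31) since 6·26 = 156 ≡ 1, so λ ≡ 10.
  x = λ² - 25 - 0 = 100 - 25 ≡ 13; y = λ·(25 - 13) - 2 ≡ 25. → (13, 25)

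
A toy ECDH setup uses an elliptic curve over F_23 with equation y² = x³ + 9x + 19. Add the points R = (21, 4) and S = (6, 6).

(9, 22)

(21, 4) + (6, 6). λ = (6 - 4)/(6 - 21) ≡ 2/8 mod 23. 8⁻¹ ≡ 3 (mod 23) since 8·3 = 24 ≡ 1, so λ ≡ 6.
  x = λ² - 21 - 6 = 36 - 27 ≡ 9; y = λ·(21 - 9) - 4 ≡ 22. → (9, 22)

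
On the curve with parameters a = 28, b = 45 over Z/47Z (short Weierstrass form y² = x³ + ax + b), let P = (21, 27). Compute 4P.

(24, 21)

Repeated addition: build up to 4P.
2P: tangent at (21, 27): λ = (3·21² + 28)/(2·27) ≡ 35/7. 7⁻¹ ≡ 27 (mod 47), so λ ≡ 35·27 ≡ 5.
  x = λ² - 21 - 21 = 25 - 42 ≡ 30; y = λ·(21 - 30) - 27 ≡ 22. → (30, 22)
3P: (30, 22) + (21, 27). λ = (27 - 22)/(21 - 30) ≡ 5/38 mod 47. 38⁻¹ ≡ 26 (mod 47), so λ ≡ 36.
  x = λ² - 30 - 21 = 1296 - 51 ≡ 23; y = λ·(30 - 23) - 22 ≡ 42. → (23, 42)
4P: (23, 42) + (21, 27). λ = (27 - 42)/(21 - 23) ≡ 32/45 mod 47. 45⁻¹ ≡ 23 (mod 47) since 45·23 = 1035 ≡ 1, so λ ≡ 31.
  x = λ² - 23 - 21 = 961 - 44 ≡ 24; y = λ·(23 - 24) - 42 ≡ 21. → (24, 21)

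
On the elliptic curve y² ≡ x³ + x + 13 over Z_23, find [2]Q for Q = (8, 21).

tangent at (8, 21): λ = (3·8² + 1)/(2·21) ≡ 9/19. 19⁻¹ ≡ 17 (mod 23), so λ ≡ 9·17 ≡ 15.
  x = λ² - 8 - 8 = 225 - 16 ≡ 2; y = λ·(8 - 2) - 21 ≡ 0. → (2, 0)

(2, 0)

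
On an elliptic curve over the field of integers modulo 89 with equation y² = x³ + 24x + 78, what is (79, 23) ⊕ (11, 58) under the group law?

(71, 20)

(79, 23) + (11, 58). λ = (58 - 23)/(11 - 79) ≡ 35/21 mod 89. 21⁻¹ ≡ 17 (mod 89), so λ ≡ 61.
  x = λ² - 79 - 11 = 3721 - 90 ≡ 71; y = λ·(79 - 71) - 23 ≡ 20. → (71, 20)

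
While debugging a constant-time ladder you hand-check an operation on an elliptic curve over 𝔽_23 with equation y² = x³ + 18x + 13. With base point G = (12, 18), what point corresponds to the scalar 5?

Double-and-add on 5 = (101)₂. Start with G = (12, 18) for the leading 1-bit.
double: tangent at (12, 18): λ = (3·12² + 18)/(2·18) ≡ 13/13. 13⁻¹ ≡ 16 (mod 23), so λ ≡ 13·16 ≡ 1.
  x = λ² - 12 - 12 = 1 - 24 ≡ 0; y = λ·(12 - 0) - 18 ≡ 17. → (0, 17)
double: tangent at (0, 17): λ = (3·0² + 18)/(2·17) ≡ 18/11. 11⁻¹ ≡ 21 (mod 23) since 11·21 = 231 ≡ 1, so λ ≡ 18·21 ≡ 10.
  x = λ² - 0 - 0 = 100 - 0 ≡ 8; y = λ·(0 - 8) - 17 ≡ 18. → (8, 18)
add G: (8, 18) + (12, 18). λ = (18 - 18)/(12 - 8) ≡ 0/4 mod 23. 4⁻¹ ≡ 6 (mod 23) since 4·6 = 24 ≡ 1, so λ ≡ 0.
  x = λ² - 8 - 12 = 0 - 20 ≡ 3; y = λ·(8 - 3) - 18 ≡ 5. → (3, 5)

(3, 5)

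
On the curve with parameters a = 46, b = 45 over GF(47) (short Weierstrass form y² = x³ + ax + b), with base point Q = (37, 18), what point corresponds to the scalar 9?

Double-and-add on 9 = (1001)₂. Start with Q = (37, 18) for the leading 1-bit.
double: tangent at (37, 18): λ = (3·37² + 46)/(2·18) ≡ 17/36. 36⁻¹ ≡ 17 (mod 47), so λ ≡ 17·17 ≡ 7.
  x = λ² - 37 - 37 = 49 - 74 ≡ 22; y = λ·(37 - 22) - 18 ≡ 40. → (22, 40)
double: tangent at (22, 40): λ = (3·22² + 46)/(2·40) ≡ 41/33. 33⁻¹ ≡ 10 (mod 47) since 33·10 = 330 ≡ 1, so λ ≡ 41·10 ≡ 34.
  x = λ² - 22 - 22 = 1156 - 44 ≡ 31; y = λ·(22 - 31) - 40 ≡ 30. → (31, 30)
double: tangent at (31, 30): λ = (3·31² + 46)/(2·30) ≡ 15/13. 13⁻¹ ≡ 29 (mod 47), so λ ≡ 15·29 ≡ 12.
  x = λ² - 31 - 31 = 144 - 62 ≡ 35; y = λ·(31 - 35) - 30 ≡ 16. → (35, 16)
add Q: (35, 16) + (37, 18). λ = (18 - 16)/(37 - 35) ≡ 2/2 mod 47. 2⁻¹ ≡ 24 (mod 47), so λ ≡ 1.
  x = λ² - 35 - 37 = 1 - 72 ≡ 23; y = λ·(35 - 23) - 16 ≡ 43. → (23, 43)

(23, 43)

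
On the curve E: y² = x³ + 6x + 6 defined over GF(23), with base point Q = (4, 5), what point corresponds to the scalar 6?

Repeated addition: build up to 6Q.
2Q: tangent at (4, 5): λ = (3·4² + 6)/(2·5) ≡ 8/10. 10⁻¹ ≡ 7 (mod 23) since 10·7 = 70 ≡ 1, so λ ≡ 8·7 ≡ 10.
  x = λ² - 4 - 4 = 100 - 8 ≡ 0; y = λ·(4 - 0) - 5 ≡ 12. → (0, 12)
3Q: (0, 12) + (4, 5). λ = (5 - 12)/(4 - 0) ≡ 16/4 mod 23. 4⁻¹ ≡ 6 (mod 23), so λ ≡ 4.
  x = λ² - 0 - 4 = 16 - 4 ≡ 12; y = λ·(0 - 12) - 12 ≡ 9. → (12, 9)
4Q: (12, 9) + (4, 5). λ = (5 - 9)/(4 - 12) ≡ 19/15 mod 23. 15⁻¹ ≡ 20 (mod 23), so λ ≡ 12.
  x = λ² - 12 - 4 = 144 - 16 ≡ 13; y = λ·(12 - 13) - 9 ≡ 2. → (13, 2)
5Q: (13, 2) + (4, 5). λ = (5 - 2)/(4 - 13) ≡ 3/14 mod 23. 14⁻¹ ≡ 5 (mod 23), so λ ≡ 15.
  x = λ² - 13 - 4 = 225 - 17 ≡ 1; y = λ·(13 - 1) - 2 ≡ 17. → (1, 17)
6Q: (1, 17) + (4, 5). λ = (5 - 17)/(4 - 1) ≡ 11/3 mod 23. 3⁻¹ ≡ 8 (mod 23), so λ ≡ 19.
  x = λ² - 1 - 4 = 361 - 5 ≡ 11; y = λ·(1 - 11) - 17 ≡ 0. → (11, 0)

(11, 0)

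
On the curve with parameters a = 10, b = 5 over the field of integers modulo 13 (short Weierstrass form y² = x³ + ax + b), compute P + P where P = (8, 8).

tangent at (8, 8): λ = (3·8² + 10)/(2·8) ≡ 7/3. 3⁻¹ ≡ 9 (mod 13), so λ ≡ 7·9 ≡ 11.
  x = λ² - 8 - 8 = 121 - 16 ≡ 1; y = λ·(8 - 1) - 8 ≡ 4. → (1, 4)

(1, 4)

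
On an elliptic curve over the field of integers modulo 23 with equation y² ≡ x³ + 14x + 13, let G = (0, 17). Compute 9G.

Repeated addition: build up to 9G.
2G: tangent at (0, 17): λ = (3·0² + 14)/(2·17) ≡ 14/11. 11⁻¹ ≡ 21 (mod 23), so λ ≡ 14·21 ≡ 18.
  x = λ² - 0 - 0 = 324 - 0 ≡ 2; y = λ·(0 - 2) - 17 ≡ 16. → (2, 16)
3G: (2, 16) + (0, 17). λ = (17 - 16)/(0 - 2) ≡ 1/21 mod 23. 21⁻¹ ≡ 11 (mod 23), so λ ≡ 11.
  x = λ² - 2 - 0 = 121 - 2 ≡ 4; y = λ·(2 - 4) - 16 ≡ 8. → (4, 8)
4G: (4, 8) + (0, 17). λ = (17 - 8)/(0 - 4) ≡ 9/19 mod 23. 19⁻¹ ≡ 17 (mod 23) since 19·17 = 323 ≡ 1, so λ ≡ 15.
  x = λ² - 4 - 0 = 225 - 4 ≡ 14; y = λ·(4 - 14) - 8 ≡ 3. → (14, 3)
5G: (14, 3) + (0, 17). λ = (17 - 3)/(0 - 14) ≡ 14/9 mod 23. 9⁻¹ ≡ 18 (mod 23) since 9·18 = 162 ≡ 1, so λ ≡ 22.
  x = λ² - 14 - 0 = 484 - 14 ≡ 10; y = λ·(14 - 10) - 3 ≡ 16. → (10, 16)
6G: (10, 16) + (0, 17). λ = (17 - 16)/(0 - 10) ≡ 1/13 mod 23. 13⁻¹ ≡ 16 (mod 23), so λ ≡ 16.
  x = λ² - 10 - 0 = 256 - 10 ≡ 16; y = λ·(10 - 16) - 16 ≡ 3. → (16, 3)
7G: (16, 3) + (0, 17). λ = (17 - 3)/(0 - 16) ≡ 14/7 mod 23. 7⁻¹ ≡ 10 (mod 23), so λ ≡ 2.
  x = λ² - 16 - 0 = 4 - 16 ≡ 11; y = λ·(16 - 11) - 3 ≡ 7. → (11, 7)
8G: (11, 7) + (0, 17). λ = (17 - 7)/(0 - 11) ≡ 10/12 mod 23. 12⁻¹ ≡ 2 (mod 23), so λ ≡ 20.
  x = λ² - 11 - 0 = 400 - 11 ≡ 21; y = λ·(11 - 21) - 7 ≡ 0. → (21, 0)
9G: (21, 0) + (0, 17). λ = (17 - 0)/(0 - 21) ≡ 17/2 mod 23. 2⁻¹ ≡ 12 (mod 23), so λ ≡ 20.
  x = λ² - 21 - 0 = 400 - 21 ≡ 11; y = λ·(21 - 11) - 0 ≡ 16. → (11, 16)

(11, 16)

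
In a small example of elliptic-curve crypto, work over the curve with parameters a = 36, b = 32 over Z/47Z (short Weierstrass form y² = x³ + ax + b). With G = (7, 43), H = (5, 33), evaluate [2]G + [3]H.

(46, 18)

First 2G:
Repeated addition: build up to 2G.
2G: tangent at (7, 43): λ = (3·7² + 36)/(2·43) ≡ 42/39. 39⁻¹ ≡ 41 (mod 47) since 39·41 = 1599 ≡ 1, so λ ≡ 42·41 ≡ 30.
  x = λ² - 7 - 7 = 900 - 14 ≡ 40; y = λ·(7 - 40) - 43 ≡ 1. → (40, 1)
2G = (40, 1).
Next 3H:
Repeated addition: build up to 3H.
2H: tangent at (5, 33): λ = (3·5² + 36)/(2·33) ≡ 17/19. 19⁻¹ ≡ 5 (mod 47) since 19·5 = 95 ≡ 1, so λ ≡ 17·5 ≡ 38.
  x = λ² - 5 - 5 = 1444 - 10 ≡ 24; y = λ·(5 - 24) - 33 ≡ 44. → (24, 44)
3H: (24, 44) + (5, 33). λ = (33 - 44)/(5 - 24) ≡ 36/28 mod 47. 28⁻¹ ≡ 42 (mod 47), so λ ≡ 8.
  x = λ² - 24 - 5 = 64 - 29 ≡ 35; y = λ·(24 - 35) - 44 ≡ 9. → (35, 9)
3H = (35, 9).
Finally 2G + 3H:
(40, 1) + (35, 9). λ = (9 - 1)/(35 - 40) ≡ 8/42 mod 47. 42⁻¹ ≡ 28 (mod 47), so λ ≡ 36.
  x = λ² - 40 - 35 = 1296 - 75 ≡ 46; y = λ·(40 - 46) - 1 ≡ 18. → (46, 18)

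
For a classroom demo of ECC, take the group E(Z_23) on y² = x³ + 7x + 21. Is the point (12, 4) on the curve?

y² = 4² ≡ 16; x³ + 7x + 21 = 1833 ≡ 16 (mod 23). 16 = 16.

yes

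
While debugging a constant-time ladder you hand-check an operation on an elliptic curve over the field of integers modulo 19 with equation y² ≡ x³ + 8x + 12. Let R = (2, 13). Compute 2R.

(3, 14)

tangent at (2, 13): λ = (3·2² + 8)/(2·13) ≡ 1/7. 7⁻¹ ≡ 11 (mod 19), so λ ≡ 1·11 ≡ 11.
  x = λ² - 2 - 2 = 121 - 4 ≡ 3; y = λ·(2 - 3) - 13 ≡ 14. → (3, 14)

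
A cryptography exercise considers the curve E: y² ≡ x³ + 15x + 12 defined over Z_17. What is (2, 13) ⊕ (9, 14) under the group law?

(14, 12)

(2, 13) + (9, 14). λ = (14 - 13)/(9 - 2) ≡ 1/7 mod 17. 7⁻¹ ≡ 5 (mod 17) since 7·5 = 35 ≡ 1, so λ ≡ 5.
  x = λ² - 2 - 9 = 25 - 11 ≡ 14; y = λ·(2 - 14) - 13 ≡ 12. → (14, 12)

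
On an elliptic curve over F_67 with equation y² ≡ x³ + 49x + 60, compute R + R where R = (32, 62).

tangent at (32, 62): λ = (3·32² + 49)/(2·62) ≡ 39/57. 57⁻¹ ≡ 20 (mod 67) since 57·20 = 1140 ≡ 1, so λ ≡ 39·20 ≡ 43.
  x = λ² - 32 - 32 = 1849 - 64 ≡ 43; y = λ·(32 - 43) - 62 ≡ 1. → (43, 1)

(43, 1)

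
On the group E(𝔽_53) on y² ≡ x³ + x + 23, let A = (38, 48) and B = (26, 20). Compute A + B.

(18, 34)

(38, 48) + (26, 20). λ = (20 - 48)/(26 - 38) ≡ 25/41 mod 53. 41⁻¹ ≡ 22 (mod 53) since 41·22 = 902 ≡ 1, so λ ≡ 20.
  x = λ² - 38 - 26 = 400 - 64 ≡ 18; y = λ·(38 - 18) - 48 ≡ 34. → (18, 34)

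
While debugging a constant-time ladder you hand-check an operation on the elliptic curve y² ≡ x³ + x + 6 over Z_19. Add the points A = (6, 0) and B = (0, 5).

(6, 0) + (0, 5). λ = (5 - 0)/(0 - 6) ≡ 5/13 mod 19. 13⁻¹ ≡ 3 (mod 19), so λ ≡ 15.
  x = λ² - 6 - 0 = 225 - 6 ≡ 10; y = λ·(6 - 10) - 0 ≡ 16. → (10, 16)

(10, 16)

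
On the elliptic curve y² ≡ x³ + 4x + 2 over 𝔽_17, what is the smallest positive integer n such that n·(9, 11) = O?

7

2P: tangent at (9, 11): λ = (3·9² + 4)/(2·11) ≡ 9/5. 5⁻¹ ≡ 7 (mod 17) since 5·7 = 35 ≡ 1, so λ ≡ 9·7 ≡ 12.
  x = λ² - 9 - 9 = 144 - 18 ≡ 7; y = λ·(9 - 7) - 11 ≡ 13. → (7, 13)
3P: (7, 13) + (9, 11). λ = (11 - 13)/(9 - 7) ≡ 15/2 mod 17. 2⁻¹ ≡ 9 (mod 17), so λ ≡ 16.
  x = λ² - 7 - 9 = 256 - 16 ≡ 2; y = λ·(7 - 2) - 13 ≡ 16. → (2, 16)
4P: (2, 16) + (9, 11). λ = (11 - 16)/(9 - 2) ≡ 12/7 mod 17. 7⁻¹ ≡ 5 (mod 17), so λ ≡ 9.
  x = λ² - 2 - 9 = 81 - 11 ≡ 2; y = λ·(2 - 2) - 16 ≡ 1. → (2, 1)
5P: (2, 1) + (9, 11). λ = (11 - 1)/(9 - 2) ≡ 10/7 mod 17. 7⁻¹ ≡ 5 (mod 17) since 7·5 = 35 ≡ 1, so λ ≡ 16.
  x = λ² - 2 - 9 = 256 - 11 ≡ 7; y = λ·(2 - 7) - 1 ≡ 4. → (7, 4)
6P: (7, 4) + (9, 11). λ = (11 - 4)/(9 - 7) ≡ 7/2 mod 17. 2⁻¹ ≡ 9 (mod 17), so λ ≡ 12.
  x = λ² - 7 - 9 = 144 - 16 ≡ 9; y = λ·(7 - 9) - 4 ≡ 6. → (9, 6)
7P: (9, 6) + (9, 11): same x and y₁ ≡ -y₂, so the sum is O.
7P = O, so the order is 7.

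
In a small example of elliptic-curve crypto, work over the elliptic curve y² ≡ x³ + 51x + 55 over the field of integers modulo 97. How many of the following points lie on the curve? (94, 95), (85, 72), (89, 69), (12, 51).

2

(94, 95): 95² ≡ 4, rhs ≡ 69 → off.
(85, 72): 72² ≡ 43, rhs ≡ 43 → on.
(89, 69): 69² ≡ 8, rhs ≡ 8 → on.
(12, 51): 51² ≡ 79, rhs ≡ 67 → off.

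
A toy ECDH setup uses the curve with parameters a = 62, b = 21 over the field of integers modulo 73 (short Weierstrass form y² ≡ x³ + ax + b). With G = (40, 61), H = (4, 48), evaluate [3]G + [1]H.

First 3G:
Repeated addition: build up to 3G.
2G: tangent at (40, 61): λ = (3·40² + 62)/(2·61) ≡ 44/49. 49⁻¹ ≡ 3 (mod 73), so λ ≡ 44·3 ≡ 59.
  x = λ² - 40 - 40 = 3481 - 80 ≡ 43; y = λ·(40 - 43) - 61 ≡ 54. → (43, 54)
3G: (43, 54) + (40, 61). λ = (61 - 54)/(40 - 43) ≡ 7/70 mod 73. 70⁻¹ ≡ 24 (mod 73), so λ ≡ 22.
  x = λ² - 43 - 40 = 484 - 83 ≡ 36; y = λ·(43 - 36) - 54 ≡ 27. → (36, 27)
3G = (36, 27).
Finally 3G + H:
(36, 27) + (4, 48). λ = (48 - 27)/(4 - 36) ≡ 21/41 mod 73. 41⁻¹ ≡ 57 (mod 73) since 41·57 = 2337 ≡ 1, so λ ≡ 29.
  x = λ² - 36 - 4 = 841 - 40 ≡ 71; y = λ·(36 - 71) - 27 ≡ 53. → (71, 53)

(71, 53)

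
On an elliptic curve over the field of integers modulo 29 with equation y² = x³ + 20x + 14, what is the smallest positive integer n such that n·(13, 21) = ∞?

2P: tangent at (13, 21): λ = (3·13² + 20)/(2·21) ≡ 5/13. 13⁻¹ ≡ 9 (mod 29) since 13·9 = 117 ≡ 1, so λ ≡ 5·9 ≡ 16.
  x = λ² - 13 - 13 = 256 - 26 ≡ 27; y = λ·(13 - 27) - 21 ≡ 16. → (27, 16)
3P: (27, 16) + (13, 21). λ = (21 - 16)/(13 - 27) ≡ 5/15 mod 29. 15⁻¹ ≡ 2 (mod 29) since 15·2 = 30 ≡ 1, so λ ≡ 10.
  x = λ² - 27 - 13 = 100 - 40 ≡ 2; y = λ·(27 - 2) - 16 ≡ 2. → (2, 2)
4P: (2, 2) + (13, 21). λ = (21 - 2)/(13 - 2) ≡ 19/11 mod 29. 11⁻¹ ≡ 8 (mod 29) since 11·8 = 88 ≡ 1, so λ ≡ 7.
  x = λ² - 2 - 13 = 49 - 15 ≡ 5; y = λ·(2 - 5) - 2 ≡ 6. → (5, 6)
5P: (5, 6) + (13, 21). λ = (21 - 6)/(13 - 5) ≡ 15/8 mod 29. 8⁻¹ ≡ 11 (mod 29), so λ ≡ 20.
  x = λ² - 5 - 13 = 400 - 18 ≡ 5; y = λ·(5 - 5) - 6 ≡ 23. → (5, 23)
6P: (5, 23) + (13, 21). λ = (21 - 23)/(13 - 5) ≡ 27/8 mod 29. 8⁻¹ ≡ 11 (mod 29), so λ ≡ 7.
  x = λ² - 5 - 13 = 49 - 18 ≡ 2; y = λ·(5 - 2) - 23 ≡ 27. → (2, 27)
7P: (2, 27) + (13, 21). λ = (21 - 27)/(13 - 2) ≡ 23/11 mod 29. 11⁻¹ ≡ 8 (mod 29), so λ ≡ 10.
  x = λ² - 2 - 13 = 100 - 15 ≡ 27; y = λ·(2 - 27) - 27 ≡ 13. → (27, 13)
8P: (27, 13) + (13, 21). λ = (21 - 13)/(13 - 27) ≡ 8/15 mod 29. 15⁻¹ ≡ 2 (mod 29) since 15·2 = 30 ≡ 1, so λ ≡ 16.
  x = λ² - 27 - 13 = 256 - 40 ≡ 13; y = λ·(27 - 13) - 13 ≡ 8. → (13, 8)
9P: (13, 8) + (13, 21): same x and y₁ ≡ -y₂, so the sum is ∞.
9P = ∞, so the order is 9.

9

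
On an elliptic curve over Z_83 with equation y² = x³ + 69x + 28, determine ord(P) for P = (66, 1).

2P: tangent at (66, 1): λ = (3·66² + 69)/(2·1) ≡ 23/2. 2⁻¹ ≡ 42 (mod 83) since 2·42 = 84 ≡ 1, so λ ≡ 23·42 ≡ 53.
  x = λ² - 66 - 66 = 2809 - 132 ≡ 21; y = λ·(66 - 21) - 1 ≡ 60. → (21, 60)
3P: (21, 60) + (66, 1). λ = (1 - 60)/(66 - 21) ≡ 24/45 mod 83. 45⁻¹ ≡ 24 (mod 83) since 45·24 = 1080 ≡ 1, so λ ≡ 78.
  x = λ² - 21 - 66 = 6084 - 87 ≡ 21; y = λ·(21 - 21) - 60 ≡ 23. → (21, 23)
4P: (21, 23) + (66, 1). λ = (1 - 23)/(66 - 21) ≡ 61/45 mod 83. 45⁻¹ ≡ 24 (mod 83), so λ ≡ 53.
  x = λ² - 21 - 66 = 2809 - 87 ≡ 66; y = λ·(21 - 66) - 23 ≡ 82. → (66, 82)
5P: (66, 82) + (66, 1): same x and y₁ ≡ -y₂, so the sum is O.
5P = O, so the order is 5.

5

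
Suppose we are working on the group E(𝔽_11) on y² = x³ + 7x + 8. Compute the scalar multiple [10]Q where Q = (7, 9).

Repeated addition: build up to 10Q.
2Q: tangent at (7, 9): λ = (3·7² + 7)/(2·9) ≡ 0/7. 7⁻¹ ≡ 8 (mod 11) since 7·8 = 56 ≡ 1, so λ ≡ 0·8 ≡ 0.
  x = λ² - 7 - 7 = 0 - 14 ≡ 8; y = λ·(7 - 8) - 9 ≡ 2. → (8, 2)
3Q: (8, 2) + (7, 9). λ = (9 - 2)/(7 - 8) ≡ 7/10 mod 11. 10⁻¹ ≡ 10 (mod 11), so λ ≡ 4.
  x = λ² - 8 - 7 = 16 - 15 ≡ 1; y = λ·(8 - 1) - 2 ≡ 4. → (1, 4)
4Q: (1, 4) + (7, 9). λ = (9 - 4)/(7 - 1) ≡ 5/6 mod 11. 6⁻¹ ≡ 2 (mod 11), so λ ≡ 10.
  x = λ² - 1 - 7 = 100 - 8 ≡ 4; y = λ·(1 - 4) - 4 ≡ 10. → (4, 10)
5Q: (4, 10) + (7, 9). λ = (9 - 10)/(7 - 4) ≡ 10/3 mod 11. 3⁻¹ ≡ 4 (mod 11), so λ ≡ 7.
  x = λ² - 4 - 7 = 49 - 11 ≡ 5; y = λ·(4 - 5) - 10 ≡ 5. → (5, 5)
6Q: (5, 5) + (7, 9). λ = (9 - 5)/(7 - 5) ≡ 4/2 mod 11. 2⁻¹ ≡ 6 (mod 11), so λ ≡ 2.
  x = λ² - 5 - 7 = 4 - 12 ≡ 3; y = λ·(5 - 3) - 5 ≡ 10. → (3, 10)
7Q: (3, 10) + (7, 9). λ = (9 - 10)/(7 - 3) ≡ 10/4 mod 11. 4⁻¹ ≡ 3 (mod 11) since 4·3 = 12 ≡ 1, so λ ≡ 8.
  x = λ² - 3 - 7 = 64 - 10 ≡ 10; y = λ·(3 - 10) - 10 ≡ 0. → (10, 0)
8Q: (10, 0) + (7, 9). λ = (9 - 0)/(7 - 10) ≡ 9/8 mod 11. 8⁻¹ ≡ 7 (mod 11) since 8·7 = 56 ≡ 1, so λ ≡ 8.
  x = λ² - 10 - 7 = 64 - 17 ≡ 3; y = λ·(10 - 3) - 0 ≡ 1. → (3, 1)
9Q: (3, 1) + (7, 9). λ = (9 - 1)/(7 - 3) ≡ 8/4 mod 11. 4⁻¹ ≡ 3 (mod 11), so λ ≡ 2.
  x = λ² - 3 - 7 = 4 - 10 ≡ 5; y = λ·(3 - 5) - 1 ≡ 6. → (5, 6)
10Q: (5, 6) + (7, 9). λ = (9 - 6)/(7 - 5) ≡ 3/2 mod 11. 2⁻¹ ≡ 6 (mod 11), so λ ≡ 7.
  x = λ² - 5 - 7 = 49 - 12 ≡ 4; y = λ·(5 - 4) - 6 ≡ 1. → (4, 1)

(4, 1)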